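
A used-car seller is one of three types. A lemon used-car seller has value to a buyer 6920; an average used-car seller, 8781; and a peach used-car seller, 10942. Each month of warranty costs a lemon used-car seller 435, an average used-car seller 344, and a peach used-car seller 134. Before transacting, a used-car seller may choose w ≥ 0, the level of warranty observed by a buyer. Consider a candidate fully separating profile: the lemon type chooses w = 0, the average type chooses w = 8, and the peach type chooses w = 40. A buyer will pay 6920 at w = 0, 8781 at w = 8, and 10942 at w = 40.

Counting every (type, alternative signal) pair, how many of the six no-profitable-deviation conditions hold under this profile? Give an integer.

Peach (own payoff 10942 − 134×40 = 5582): to w=0 gives 6920 → profitable ✗; to w=8 gives 8781 − 134×8 = 7709 → profitable ✗.
Lemon (own payoff 6920): to w=8 gives 8781 − 435×8 = 5301 → no gain ✓; to w=40 gives 10942 − 435×40 = -6458 → no gain ✓.
Average (own payoff 8781 − 344×8 = 6029): to w=0 gives 6920 → profitable ✗; to w=40 gives 10942 − 344×40 = -2818 → no gain ✓.
3 of the 6 constraints hold; not an equilibrium.

3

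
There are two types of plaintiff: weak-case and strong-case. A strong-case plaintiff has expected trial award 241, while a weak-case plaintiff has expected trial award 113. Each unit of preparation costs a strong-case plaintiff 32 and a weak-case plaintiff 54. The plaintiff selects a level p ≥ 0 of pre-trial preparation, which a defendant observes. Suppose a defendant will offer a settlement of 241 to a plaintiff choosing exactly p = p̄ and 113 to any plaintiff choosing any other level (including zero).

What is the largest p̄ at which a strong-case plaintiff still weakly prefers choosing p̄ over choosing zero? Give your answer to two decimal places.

Choosing p̄ yields the strong-case type 241 − 32·p̄; choosing zero yields 113.
The strong-case type is indifferent at 241 − 32·p̄ = 113, i.e. p̄ = (241 − 113) / 32 = 4.00.
For any p̄ above 4.00 the strong-case type would rather pool at zero, so separation collapses.

4.00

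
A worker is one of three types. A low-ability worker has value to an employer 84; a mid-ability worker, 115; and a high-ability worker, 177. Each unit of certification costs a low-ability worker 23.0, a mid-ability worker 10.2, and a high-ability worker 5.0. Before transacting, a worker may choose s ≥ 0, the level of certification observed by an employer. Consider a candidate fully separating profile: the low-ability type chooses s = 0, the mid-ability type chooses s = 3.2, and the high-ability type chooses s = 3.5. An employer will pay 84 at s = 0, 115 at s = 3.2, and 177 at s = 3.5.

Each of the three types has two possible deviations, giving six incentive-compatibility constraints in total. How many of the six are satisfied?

Mid-ability (own payoff 115 − 10.2×3.2 = 82.36): to s=0 gives 84 → profitable ✗; to s=3.5 gives 177 − 10.2×3.5 = 141.3 → profitable ✗.
High-ability (own payoff 177 − 5.0×3.5 = 159.5): to s=0 gives 84 → no gain ✓; to s=3.2 gives 115 − 5.0×3.2 = 99 → no gain ✓.
Low-ability (own payoff 84): to s=3.2 gives 115 − 23.0×3.2 = 41.4 → no gain ✓; to s=3.5 gives 177 − 23.0×3.5 = 96.5 → profitable ✗.
3 of the 6 constraints hold; not an equilibrium.

3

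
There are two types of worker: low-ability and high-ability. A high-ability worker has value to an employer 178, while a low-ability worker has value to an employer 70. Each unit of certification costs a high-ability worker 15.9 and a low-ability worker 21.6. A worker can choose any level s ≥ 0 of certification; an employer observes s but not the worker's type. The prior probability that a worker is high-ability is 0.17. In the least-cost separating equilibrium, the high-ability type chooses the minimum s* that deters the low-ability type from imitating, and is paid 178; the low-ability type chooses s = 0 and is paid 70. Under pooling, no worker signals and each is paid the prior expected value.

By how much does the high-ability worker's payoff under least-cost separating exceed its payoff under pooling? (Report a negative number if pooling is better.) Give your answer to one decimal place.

Least-cost separating signal: s* solves 70 = 178 − 21.6·s*, so s* = (178 − 70)/21.6 = 5.
High-ability type's separating payoff: 178 − 15.9 × s* = 178 − 15.9 × (178 − 70)/21.6 = 178 − 1717.2/21.6 = 98.5.
Pooling payoff: 0.17 × 178 + 0.83 × 70 = 88.36.
Difference: 98.5 − 88.36 = 10.14, i.e. 10.1 to one decimal place.
The high-ability type prefers to separate.

10.1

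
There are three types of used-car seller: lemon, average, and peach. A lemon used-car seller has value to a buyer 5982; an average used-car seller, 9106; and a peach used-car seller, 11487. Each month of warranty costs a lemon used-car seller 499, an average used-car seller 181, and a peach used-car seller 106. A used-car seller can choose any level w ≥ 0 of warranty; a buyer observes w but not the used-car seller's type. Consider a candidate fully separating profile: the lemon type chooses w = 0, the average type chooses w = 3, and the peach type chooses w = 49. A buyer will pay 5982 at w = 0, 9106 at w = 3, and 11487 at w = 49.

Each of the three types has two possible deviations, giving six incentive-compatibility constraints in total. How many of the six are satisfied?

Peach (own payoff 11487 − 106×49 = 6293): to w=0 gives 5982 → no gain ✓; to w=3 gives 9106 − 106×3 = 8788 → profitable ✗.
Average (own payoff 9106 − 181×3 = 8563): to w=0 gives 5982 → no gain ✓; to w=49 gives 11487 − 181×49 = 2618 → no gain ✓.
Lemon (own payoff 5982): to w=3 gives 9106 − 499×3 = 7609 → profitable ✗; to w=49 gives 11487 − 499×49 = -12964 → no gain ✓.
4 of the 6 constraints hold; not an equilibrium.

4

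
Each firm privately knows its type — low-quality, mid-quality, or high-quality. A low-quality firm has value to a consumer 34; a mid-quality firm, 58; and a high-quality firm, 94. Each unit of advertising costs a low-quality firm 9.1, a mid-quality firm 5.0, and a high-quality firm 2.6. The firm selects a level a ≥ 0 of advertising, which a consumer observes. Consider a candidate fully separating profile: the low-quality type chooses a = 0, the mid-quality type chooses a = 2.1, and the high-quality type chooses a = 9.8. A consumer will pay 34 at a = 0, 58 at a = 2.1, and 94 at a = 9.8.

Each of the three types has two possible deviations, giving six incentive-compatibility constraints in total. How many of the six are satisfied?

Low-quality (own payoff 34): to a=2.1 gives 58 − 9.1×2.1 = 38.89 → profitable ✗; to a=9.8 gives 94 − 9.1×9.8 = 4.82 → no gain ✓.
High-quality (own payoff 94 − 2.6×9.8 = 68.52): to a=0 gives 34 → no gain ✓; to a=2.1 gives 58 − 2.6×2.1 = 52.54 → no gain ✓.
Mid-quality (own payoff 58 − 5.0×2.1 = 47.5): to a=0 gives 34 → no gain ✓; to a=9.8 gives 94 − 5.0×9.8 = 45 → no gain ✓.
5 of the 6 constraints hold; not an equilibrium.

5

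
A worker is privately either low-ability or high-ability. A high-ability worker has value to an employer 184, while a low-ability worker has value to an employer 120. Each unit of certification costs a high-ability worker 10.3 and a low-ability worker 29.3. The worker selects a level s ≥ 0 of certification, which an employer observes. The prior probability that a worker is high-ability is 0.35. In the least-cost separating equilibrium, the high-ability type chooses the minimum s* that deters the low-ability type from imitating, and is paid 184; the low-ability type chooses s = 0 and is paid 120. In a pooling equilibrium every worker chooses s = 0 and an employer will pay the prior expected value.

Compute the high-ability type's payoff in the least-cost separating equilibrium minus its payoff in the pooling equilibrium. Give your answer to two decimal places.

Least-cost separating signal: s* solves 120 = 184 − 29.3·s*, so s* = (184 − 120)/29.3 ≈ 2.1843.
High-ability type's separating payoff: 184 − 10.3 × s* = 184 − 10.3 × (184 − 120)/29.3 = 184 − 659.2/29.3 ≈ 161.5017.
Pooling payoff: 0.35 × 184 + 0.65 × 120 = 142.4.
Difference: 161.5017 − 142.4 = 19.1017, i.e. 19.10 to two decimal places.
The high-ability type prefers to separate.

19.10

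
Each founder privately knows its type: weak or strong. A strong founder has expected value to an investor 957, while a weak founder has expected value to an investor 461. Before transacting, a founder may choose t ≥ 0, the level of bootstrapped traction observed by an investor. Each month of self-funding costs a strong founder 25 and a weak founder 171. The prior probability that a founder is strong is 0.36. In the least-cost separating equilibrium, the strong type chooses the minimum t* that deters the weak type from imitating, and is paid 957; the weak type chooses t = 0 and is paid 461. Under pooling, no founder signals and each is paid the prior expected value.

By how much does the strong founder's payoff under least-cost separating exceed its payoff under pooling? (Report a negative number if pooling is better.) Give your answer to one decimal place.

244.9

Least-cost separating signal: t* solves 461 = 957 − 171·t*, so t* = (957 − 461)/171 ≈ 2.9006.
Strong type's separating payoff: 957 − 25 × t* = 957 − 25 × (957 − 461)/171 = 957 − 12400/171 ≈ 884.485.
Pooling payoff: 0.36 × 957 + 0.64 × 461 = 639.56.
Difference: 884.485 − 639.56 = 244.925, i.e. 244.9 to one decimal place.
The strong type prefers to separate.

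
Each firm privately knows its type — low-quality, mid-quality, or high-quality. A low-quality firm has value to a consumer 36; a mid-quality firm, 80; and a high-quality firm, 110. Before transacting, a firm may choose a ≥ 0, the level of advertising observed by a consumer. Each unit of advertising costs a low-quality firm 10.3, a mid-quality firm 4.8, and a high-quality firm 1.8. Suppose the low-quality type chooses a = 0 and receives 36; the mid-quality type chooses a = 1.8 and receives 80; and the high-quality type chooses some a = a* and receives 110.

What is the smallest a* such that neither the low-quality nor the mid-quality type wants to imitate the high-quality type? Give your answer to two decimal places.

8.05

Low-quality type (on-path payoff 36) won't mimic when 36 ≥ 110 − 10.3·a*, i.e. a* ≥ 7.18.
Mid-quality type (on-path payoff 80 − 4.8×1.8 = 71.36) won't mimic when 71.36 ≥ 110 − 4.8·a*, i.e. a* ≥ 8.05.
Both must hold, so a* = max(7.18, 8.05) = 8.05. The mid-quality type's constraint binds.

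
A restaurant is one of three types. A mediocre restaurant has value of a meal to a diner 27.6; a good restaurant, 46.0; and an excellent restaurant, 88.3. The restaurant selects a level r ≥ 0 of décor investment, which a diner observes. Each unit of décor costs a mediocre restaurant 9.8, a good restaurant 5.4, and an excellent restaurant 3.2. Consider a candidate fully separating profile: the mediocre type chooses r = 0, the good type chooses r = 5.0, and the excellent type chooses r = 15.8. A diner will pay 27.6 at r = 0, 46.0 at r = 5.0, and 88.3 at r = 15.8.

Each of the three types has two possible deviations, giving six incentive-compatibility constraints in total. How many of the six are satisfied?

5

Good (own payoff 46.0 − 5.4×5.0 = 19): to r=0 gives 27.6 → profitable ✗; to r=15.8 gives 88.3 − 5.4×15.8 = 2.98 → no gain ✓.
Mediocre (own payoff 27.6): to r=5.0 gives 46.0 − 9.8×5.0 = -3 → no gain ✓; to r=15.8 gives 88.3 − 9.8×15.8 = -66.54 → no gain ✓.
Excellent (own payoff 88.3 − 3.2×15.8 = 37.74): to r=0 gives 27.6 → no gain ✓; to r=5.0 gives 46.0 − 3.2×5.0 = 30 → no gain ✓.
5 of the 6 constraints hold; not an equilibrium.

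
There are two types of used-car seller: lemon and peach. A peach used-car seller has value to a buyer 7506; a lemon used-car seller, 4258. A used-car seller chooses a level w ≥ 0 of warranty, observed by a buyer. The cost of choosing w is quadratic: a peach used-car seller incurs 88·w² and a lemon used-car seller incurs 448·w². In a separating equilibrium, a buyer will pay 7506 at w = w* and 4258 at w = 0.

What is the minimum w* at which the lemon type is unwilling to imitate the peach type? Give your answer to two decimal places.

The lemon type at w = 0 receives 4258; imitating at w* yields 7506 − 448·w*².
Indifference: 4258 = 7506 − 448·w*², so w*² = (7506 − 4258) / 448 = 7.25.
w* = √7.25 ≈ 2.69.

2.69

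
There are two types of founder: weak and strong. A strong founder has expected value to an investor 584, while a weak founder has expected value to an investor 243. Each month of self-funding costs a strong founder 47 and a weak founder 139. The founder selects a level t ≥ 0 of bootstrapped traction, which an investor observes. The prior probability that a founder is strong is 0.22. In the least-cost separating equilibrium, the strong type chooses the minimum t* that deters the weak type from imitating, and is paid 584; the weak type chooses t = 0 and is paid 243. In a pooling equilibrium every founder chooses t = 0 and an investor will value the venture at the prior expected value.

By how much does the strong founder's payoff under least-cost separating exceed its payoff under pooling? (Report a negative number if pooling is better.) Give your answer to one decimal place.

Least-cost separating signal: t* solves 243 = 584 − 139·t*, so t* = (584 − 243)/139 ≈ 2.4532.
Strong type's separating payoff: 584 − 47 × t* = 584 − 47 × (584 − 243)/139 = 584 − 16027/139 ≈ 468.698.
Pooling payoff: 0.22 × 584 + 0.78 × 243 = 318.02.
Difference: 468.698 − 318.02 = 150.678, i.e. 150.7 to one decimal place.
The strong type prefers to separate.

150.7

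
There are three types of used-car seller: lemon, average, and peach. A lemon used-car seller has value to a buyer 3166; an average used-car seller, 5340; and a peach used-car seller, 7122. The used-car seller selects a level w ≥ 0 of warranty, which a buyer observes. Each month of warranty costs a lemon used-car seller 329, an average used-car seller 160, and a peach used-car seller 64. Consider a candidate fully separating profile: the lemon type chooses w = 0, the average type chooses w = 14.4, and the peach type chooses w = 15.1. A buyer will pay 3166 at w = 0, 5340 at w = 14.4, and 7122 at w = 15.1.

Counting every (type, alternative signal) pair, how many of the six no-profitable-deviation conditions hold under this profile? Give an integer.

Peach (own payoff 7122 − 64×15.1 = 6155.6): to w=0 gives 3166 → no gain ✓; to w=14.4 gives 5340 − 64×14.4 = 4418.4 → no gain ✓.
Lemon (own payoff 3166): to w=14.4 gives 5340 − 329×14.4 = 602.4 → no gain ✓; to w=15.1 gives 7122 − 329×15.1 = 2154.1 → no gain ✓.
Average (own payoff 5340 − 160×14.4 = 3036): to w=0 gives 3166 → profitable ✗; to w=15.1 gives 7122 − 160×15.1 = 4706 → profitable ✗.
4 of the 6 constraints hold; not an equilibrium.

4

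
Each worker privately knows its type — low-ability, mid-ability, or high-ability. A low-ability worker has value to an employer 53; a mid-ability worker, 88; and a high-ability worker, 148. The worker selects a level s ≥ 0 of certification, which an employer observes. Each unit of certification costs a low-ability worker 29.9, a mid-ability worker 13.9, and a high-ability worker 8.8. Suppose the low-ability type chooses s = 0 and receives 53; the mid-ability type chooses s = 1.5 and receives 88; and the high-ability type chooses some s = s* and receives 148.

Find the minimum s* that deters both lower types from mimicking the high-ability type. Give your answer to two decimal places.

5.82

Low-ability type (on-path payoff 53) won't mimic when 53 ≥ 148 − 29.9·s*, i.e. s* ≥ 3.18.
Mid-ability type (on-path payoff 88 − 13.9×1.5 = 67.15) won't mimic when 67.15 ≥ 148 − 13.9·s*, i.e. s* ≥ 5.82.
Both must hold, so s* = max(3.18, 5.82) = 5.82. The mid-ability type's constraint binds.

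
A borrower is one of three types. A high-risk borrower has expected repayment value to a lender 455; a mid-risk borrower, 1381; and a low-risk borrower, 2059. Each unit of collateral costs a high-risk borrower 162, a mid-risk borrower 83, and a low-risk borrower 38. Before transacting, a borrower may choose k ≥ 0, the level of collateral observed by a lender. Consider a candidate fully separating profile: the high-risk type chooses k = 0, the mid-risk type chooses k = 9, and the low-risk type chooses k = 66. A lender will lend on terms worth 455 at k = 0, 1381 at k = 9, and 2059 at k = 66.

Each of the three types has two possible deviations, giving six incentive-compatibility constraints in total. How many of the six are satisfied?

4

Low-risk (own payoff 2059 − 38×66 = -449): to k=0 gives 455 → profitable ✗; to k=9 gives 1381 − 38×9 = 1039 → profitable ✗.
Mid-risk (own payoff 1381 − 83×9 = 634): to k=0 gives 455 → no gain ✓; to k=66 gives 2059 − 83×66 = -3419 → no gain ✓.
High-risk (own payoff 455): to k=9 gives 1381 − 162×9 = -77 → no gain ✓; to k=66 gives 2059 − 162×66 = -8633 → no gain ✓.
4 of the 6 constraints hold; not an equilibrium.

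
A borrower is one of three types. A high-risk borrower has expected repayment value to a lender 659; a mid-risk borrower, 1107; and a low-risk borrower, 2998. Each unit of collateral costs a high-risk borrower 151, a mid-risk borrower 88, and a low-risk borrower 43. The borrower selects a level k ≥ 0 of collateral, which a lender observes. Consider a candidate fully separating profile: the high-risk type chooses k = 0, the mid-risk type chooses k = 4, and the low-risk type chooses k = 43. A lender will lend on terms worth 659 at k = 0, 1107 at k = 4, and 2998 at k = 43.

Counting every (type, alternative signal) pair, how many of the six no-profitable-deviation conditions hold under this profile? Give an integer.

6

High-risk (own payoff 659): to k=4 gives 1107 − 151×4 = 503 → no gain ✓; to k=43 gives 2998 − 151×43 = -3495 → no gain ✓.
Low-risk (own payoff 2998 − 43×43 = 1149): to k=0 gives 659 → no gain ✓; to k=4 gives 1107 − 43×4 = 935 → no gain ✓.
Mid-risk (own payoff 1107 − 88×4 = 755): to k=0 gives 659 → no gain ✓; to k=43 gives 2998 − 88×43 = -786 → no gain ✓.
6 of the 6 constraints hold; this profile is a separating equilibrium.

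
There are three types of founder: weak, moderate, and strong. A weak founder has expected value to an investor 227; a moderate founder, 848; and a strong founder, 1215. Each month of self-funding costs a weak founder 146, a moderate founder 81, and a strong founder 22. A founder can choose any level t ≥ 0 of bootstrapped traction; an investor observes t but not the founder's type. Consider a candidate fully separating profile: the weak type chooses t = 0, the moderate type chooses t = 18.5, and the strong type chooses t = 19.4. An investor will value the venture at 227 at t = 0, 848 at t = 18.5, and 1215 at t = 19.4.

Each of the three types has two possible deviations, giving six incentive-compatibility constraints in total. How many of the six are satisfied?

Weak (own payoff 227): to t=18.5 gives 848 − 146×18.5 = -1853 → no gain ✓; to t=19.4 gives 1215 − 146×19.4 = -1617.4 → no gain ✓.
Strong (own payoff 1215 − 22×19.4 = 788.2): to t=0 gives 227 → no gain ✓; to t=18.5 gives 848 − 22×18.5 = 441 → no gain ✓.
Moderate (own payoff 848 − 81×18.5 = -650.5): to t=0 gives 227 → profitable ✗; to t=19.4 gives 1215 − 81×19.4 = -356.4 → profitable ✗.
4 of the 6 constraints hold; not an equilibrium.

4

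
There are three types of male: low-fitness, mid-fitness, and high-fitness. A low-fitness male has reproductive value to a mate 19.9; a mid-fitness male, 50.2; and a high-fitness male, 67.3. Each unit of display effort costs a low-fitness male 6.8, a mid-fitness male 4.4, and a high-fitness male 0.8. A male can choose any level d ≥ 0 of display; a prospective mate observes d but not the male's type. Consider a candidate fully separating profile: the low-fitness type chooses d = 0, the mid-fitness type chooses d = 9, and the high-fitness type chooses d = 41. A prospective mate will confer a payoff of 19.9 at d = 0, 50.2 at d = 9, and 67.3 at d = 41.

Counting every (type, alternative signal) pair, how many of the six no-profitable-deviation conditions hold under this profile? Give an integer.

4

Low-fitness (own payoff 19.9): to d=9 gives 50.2 − 6.8×9 = -11 → no gain ✓; to d=41 gives 67.3 − 6.8×41 = -211.5 → no gain ✓.
Mid-fitness (own payoff 50.2 − 4.4×9 = 10.6): to d=0 gives 19.9 → profitable ✗; to d=41 gives 67.3 − 4.4×41 = -113.1 → no gain ✓.
High-fitness (own payoff 67.3 − 0.8×41 = 34.5): to d=0 gives 19.9 → no gain ✓; to d=9 gives 50.2 − 0.8×9 = 43 → profitable ✗.
4 of the 6 constraints hold; not an equilibrium.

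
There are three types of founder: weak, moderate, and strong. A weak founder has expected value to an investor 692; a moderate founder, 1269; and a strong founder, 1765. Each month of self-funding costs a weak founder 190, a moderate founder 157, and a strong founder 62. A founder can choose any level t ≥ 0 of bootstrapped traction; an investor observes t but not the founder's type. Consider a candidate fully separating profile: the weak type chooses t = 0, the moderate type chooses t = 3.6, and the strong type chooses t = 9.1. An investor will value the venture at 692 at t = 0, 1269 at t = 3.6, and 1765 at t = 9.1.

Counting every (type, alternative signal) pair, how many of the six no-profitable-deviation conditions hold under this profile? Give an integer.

Moderate (own payoff 1269 − 157×3.6 = 703.8): to t=0 gives 692 → no gain ✓; to t=9.1 gives 1765 − 157×9.1 = 336.3 → no gain ✓.
Weak (own payoff 692): to t=3.6 gives 1269 − 190×3.6 = 585 → no gain ✓; to t=9.1 gives 1765 − 190×9.1 = 36 → no gain ✓.
Strong (own payoff 1765 − 62×9.1 = 1200.8): to t=0 gives 692 → no gain ✓; to t=3.6 gives 1269 − 62×3.6 = 1045.8 → no gain ✓.
6 of the 6 constraints hold; this profile is a separating equilibrium.

6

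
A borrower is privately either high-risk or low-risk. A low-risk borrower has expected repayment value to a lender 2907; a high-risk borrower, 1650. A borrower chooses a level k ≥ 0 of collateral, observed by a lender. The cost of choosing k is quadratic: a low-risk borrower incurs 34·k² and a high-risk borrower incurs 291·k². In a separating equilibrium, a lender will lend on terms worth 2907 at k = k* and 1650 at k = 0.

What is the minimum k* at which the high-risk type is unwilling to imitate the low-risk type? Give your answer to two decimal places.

2.08

The high-risk type at k = 0 receives 1650; imitating at k* yields 2907 − 291·k*².
Indifference: 1650 = 2907 − 291·k*², so k*² = (2907 − 1650) / 291 ≈ 4.3196.
k* = √4.3196 ≈ 2.08.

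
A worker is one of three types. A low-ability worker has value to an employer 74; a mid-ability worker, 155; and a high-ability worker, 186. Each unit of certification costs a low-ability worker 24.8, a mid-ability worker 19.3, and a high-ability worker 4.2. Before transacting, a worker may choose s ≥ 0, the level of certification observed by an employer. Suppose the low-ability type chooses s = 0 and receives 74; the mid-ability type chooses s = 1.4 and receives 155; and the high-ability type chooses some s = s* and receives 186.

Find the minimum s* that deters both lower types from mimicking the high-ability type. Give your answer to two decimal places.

Mid-ability type (on-path payoff 155 − 19.3×1.4 = 127.98) won't mimic when 127.98 ≥ 186 − 19.3·s*, i.e. s* ≥ 3.01.
Low-ability type (on-path payoff 74) won't mimic when 74 ≥ 186 − 24.8·s*, i.e. s* ≥ 4.52.
Both must hold, so s* = max(4.52, 3.01) = 4.52. The low-ability type's constraint binds.

4.52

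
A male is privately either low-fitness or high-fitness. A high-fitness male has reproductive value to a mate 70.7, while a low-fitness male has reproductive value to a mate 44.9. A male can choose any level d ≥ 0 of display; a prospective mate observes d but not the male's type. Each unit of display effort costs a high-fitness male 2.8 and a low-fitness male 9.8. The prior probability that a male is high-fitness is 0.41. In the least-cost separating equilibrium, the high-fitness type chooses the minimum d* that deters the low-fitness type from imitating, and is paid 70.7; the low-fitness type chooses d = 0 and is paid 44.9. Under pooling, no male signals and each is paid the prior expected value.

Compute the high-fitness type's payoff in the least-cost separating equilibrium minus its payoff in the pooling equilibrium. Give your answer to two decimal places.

Least-cost separating signal: d* solves 44.9 = 70.7 − 9.8·d*, so d* = (70.7 − 44.9)/9.8 ≈ 2.6327.
High-fitness type's separating payoff: 70.7 − 2.8 × d* = 70.7 − 2.8 × (70.7 − 44.9)/9.8 = 70.7 − 72.24/9.8 ≈ 63.3286.
Pooling payoff: 0.41 × 70.7 + 0.59 × 44.9 = 55.478.
Difference: 63.3286 − 55.478 = 7.8506, i.e. 7.85 to two decimal places.
The high-fitness type prefers to separate.

7.85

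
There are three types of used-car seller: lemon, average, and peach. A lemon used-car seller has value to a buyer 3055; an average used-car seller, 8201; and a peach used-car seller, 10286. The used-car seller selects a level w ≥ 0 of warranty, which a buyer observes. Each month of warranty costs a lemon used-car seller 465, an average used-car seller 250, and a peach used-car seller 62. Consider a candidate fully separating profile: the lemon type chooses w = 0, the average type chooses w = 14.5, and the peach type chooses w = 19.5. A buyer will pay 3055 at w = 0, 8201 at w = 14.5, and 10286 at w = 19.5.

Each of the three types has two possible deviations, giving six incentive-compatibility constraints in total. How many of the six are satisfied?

5

Average (own payoff 8201 − 250×14.5 = 4576): to w=0 gives 3055 → no gain ✓; to w=19.5 gives 10286 − 250×19.5 = 5411 → profitable ✗.
Lemon (own payoff 3055): to w=14.5 gives 8201 − 465×14.5 = 1458.5 → no gain ✓; to w=19.5 gives 10286 − 465×19.5 = 1218.5 → no gain ✓.
Peach (own payoff 10286 − 62×19.5 = 9077): to w=0 gives 3055 → no gain ✓; to w=14.5 gives 8201 − 62×14.5 = 7302 → no gain ✓.
5 of the 6 constraints hold; not an equilibrium.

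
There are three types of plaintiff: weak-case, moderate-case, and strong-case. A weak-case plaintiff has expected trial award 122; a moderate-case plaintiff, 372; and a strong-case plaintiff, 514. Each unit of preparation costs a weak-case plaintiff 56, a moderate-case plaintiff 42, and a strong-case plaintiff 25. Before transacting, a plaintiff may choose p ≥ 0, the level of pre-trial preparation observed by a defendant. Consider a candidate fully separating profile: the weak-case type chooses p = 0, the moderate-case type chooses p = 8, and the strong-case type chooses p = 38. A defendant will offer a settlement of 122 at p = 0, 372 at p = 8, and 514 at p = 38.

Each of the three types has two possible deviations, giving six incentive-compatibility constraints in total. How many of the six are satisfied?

3

Weak-case (own payoff 122): to p=8 gives 372 − 56×8 = -76 → no gain ✓; to p=38 gives 514 − 56×38 = -1614 → no gain ✓.
Strong-case (own payoff 514 − 25×38 = -436): to p=0 gives 122 → profitable ✗; to p=8 gives 372 − 25×8 = 172 → profitable ✗.
Moderate-case (own payoff 372 − 42×8 = 36): to p=0 gives 122 → profitable ✗; to p=38 gives 514 − 42×38 = -1082 → no gain ✓.
3 of the 6 constraints hold; not an equilibrium.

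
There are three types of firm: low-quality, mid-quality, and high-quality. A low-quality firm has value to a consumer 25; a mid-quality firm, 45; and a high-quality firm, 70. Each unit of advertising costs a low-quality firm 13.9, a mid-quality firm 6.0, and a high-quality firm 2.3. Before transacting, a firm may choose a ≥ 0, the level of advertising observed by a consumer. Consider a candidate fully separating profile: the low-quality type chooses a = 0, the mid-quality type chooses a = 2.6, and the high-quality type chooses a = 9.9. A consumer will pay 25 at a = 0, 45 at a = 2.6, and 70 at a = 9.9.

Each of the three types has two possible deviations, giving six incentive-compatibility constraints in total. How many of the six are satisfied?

6

Mid-quality (own payoff 45 − 6.0×2.6 = 29.4): to a=0 gives 25 → no gain ✓; to a=9.9 gives 70 − 6.0×9.9 = 10.6 → no gain ✓.
High-quality (own payoff 70 − 2.3×9.9 = 47.23): to a=0 gives 25 → no gain ✓; to a=2.6 gives 45 − 2.3×2.6 = 39.02 → no gain ✓.
Low-quality (own payoff 25): to a=2.6 gives 45 − 13.9×2.6 = 8.86 → no gain ✓; to a=9.9 gives 70 − 13.9×9.9 = -67.61 → no gain ✓.
6 of the 6 constraints hold; this profile is a separating equilibrium.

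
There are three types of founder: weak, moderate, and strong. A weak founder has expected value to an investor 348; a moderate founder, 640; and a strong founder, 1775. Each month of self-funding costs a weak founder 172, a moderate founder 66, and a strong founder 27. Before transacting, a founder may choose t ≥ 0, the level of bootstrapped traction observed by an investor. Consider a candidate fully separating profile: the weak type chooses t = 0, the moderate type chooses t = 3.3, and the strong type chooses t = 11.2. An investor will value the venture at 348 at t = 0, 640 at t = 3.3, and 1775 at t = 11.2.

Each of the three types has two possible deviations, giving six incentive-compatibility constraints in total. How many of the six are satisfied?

5

Moderate (own payoff 640 − 66×3.3 = 422.2): to t=0 gives 348 → no gain ✓; to t=11.2 gives 1775 − 66×11.2 = 1035.8 → profitable ✗.
Weak (own payoff 348): to t=3.3 gives 640 − 172×3.3 = 72.4 → no gain ✓; to t=11.2 gives 1775 − 172×11.2 = -151.4 → no gain ✓.
Strong (own payoff 1775 − 27×11.2 = 1472.6): to t=0 gives 348 → no gain ✓; to t=3.3 gives 640 − 27×3.3 = 550.9 → no gain ✓.
5 of the 6 constraints hold; not an equilibrium.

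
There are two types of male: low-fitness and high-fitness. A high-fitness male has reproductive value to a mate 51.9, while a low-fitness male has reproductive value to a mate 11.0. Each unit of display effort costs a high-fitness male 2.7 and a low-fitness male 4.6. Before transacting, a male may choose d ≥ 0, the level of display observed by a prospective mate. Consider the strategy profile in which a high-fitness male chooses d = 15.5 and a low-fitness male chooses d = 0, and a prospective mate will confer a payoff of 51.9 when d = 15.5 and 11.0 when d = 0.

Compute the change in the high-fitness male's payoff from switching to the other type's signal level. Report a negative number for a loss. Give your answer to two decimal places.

Playing d = 15.5 the high-fitness male receives 51.9 − 2.7 × 15.5 = 10.05.
Deviating to d = 0 yields 11.0 instead.
Gain from deviating: 11.0 − 10.05 = 0.95.
The gain is positive, so the high-fitness type's incentive-compatibility constraint is violated — this profile is not a separating equilibrium.

0.95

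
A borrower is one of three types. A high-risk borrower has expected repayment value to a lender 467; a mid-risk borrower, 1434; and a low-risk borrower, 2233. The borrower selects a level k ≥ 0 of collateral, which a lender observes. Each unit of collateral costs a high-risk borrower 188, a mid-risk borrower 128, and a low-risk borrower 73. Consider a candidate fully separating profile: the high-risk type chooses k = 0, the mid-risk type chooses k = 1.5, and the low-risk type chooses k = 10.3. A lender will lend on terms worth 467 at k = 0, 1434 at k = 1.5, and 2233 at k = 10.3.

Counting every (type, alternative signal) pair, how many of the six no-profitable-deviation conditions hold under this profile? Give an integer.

Mid-risk (own payoff 1434 − 128×1.5 = 1242): to k=0 gives 467 → no gain ✓; to k=10.3 gives 2233 − 128×10.3 = 914.6 → no gain ✓.
High-risk (own payoff 467): to k=1.5 gives 1434 − 188×1.5 = 1152 → profitable ✗; to k=10.3 gives 2233 − 188×10.3 = 296.6 → no gain ✓.
Low-risk (own payoff 2233 − 73×10.3 = 1481.1): to k=0 gives 467 → no gain ✓; to k=1.5 gives 1434 − 73×1.5 = 1324.5 → no gain ✓.
5 of the 6 constraints hold; not an equilibrium.

5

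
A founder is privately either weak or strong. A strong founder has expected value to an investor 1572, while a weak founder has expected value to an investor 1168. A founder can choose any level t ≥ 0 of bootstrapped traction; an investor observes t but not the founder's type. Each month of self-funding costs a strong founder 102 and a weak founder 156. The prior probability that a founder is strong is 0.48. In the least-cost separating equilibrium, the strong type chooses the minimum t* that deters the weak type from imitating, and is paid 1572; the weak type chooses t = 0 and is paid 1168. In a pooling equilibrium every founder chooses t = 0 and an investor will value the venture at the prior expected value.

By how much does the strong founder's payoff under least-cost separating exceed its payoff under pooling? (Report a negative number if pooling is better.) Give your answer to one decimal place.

Least-cost separating signal: t* solves 1168 = 1572 − 156·t*, so t* = (1572 − 1168)/156 ≈ 2.5897.
Strong type's separating payoff: 1572 − 102 × t* = 1572 − 102 × (1572 − 1168)/156 = 1572 − 41208/156 ≈ 1307.846.
Pooling payoff: 0.48 × 1572 + 0.52 × 1168 = 1361.92.
Difference: 1307.846 − 1361.92 = -54.074, i.e. -54.1 to one decimal place.
The strong type would prefer the pooling outcome.

-54.1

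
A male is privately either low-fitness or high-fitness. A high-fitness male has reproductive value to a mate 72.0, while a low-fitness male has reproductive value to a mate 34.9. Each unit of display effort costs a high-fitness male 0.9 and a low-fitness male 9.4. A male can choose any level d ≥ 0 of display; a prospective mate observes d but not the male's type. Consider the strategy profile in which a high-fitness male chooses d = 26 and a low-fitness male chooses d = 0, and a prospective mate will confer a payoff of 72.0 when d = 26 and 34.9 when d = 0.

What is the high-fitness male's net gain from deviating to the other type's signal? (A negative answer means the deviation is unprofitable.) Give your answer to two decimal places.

Playing d = 26 the high-fitness male receives 72.0 − 0.9 × 26 = 48.6.
Deviating to d = 0 yields 34.9 instead.
Gain from deviating: 34.9 − 48.6 = -13.70.
The gain is negative, so the high-fitness type's incentive-compatibility constraint is satisfied.

-13.70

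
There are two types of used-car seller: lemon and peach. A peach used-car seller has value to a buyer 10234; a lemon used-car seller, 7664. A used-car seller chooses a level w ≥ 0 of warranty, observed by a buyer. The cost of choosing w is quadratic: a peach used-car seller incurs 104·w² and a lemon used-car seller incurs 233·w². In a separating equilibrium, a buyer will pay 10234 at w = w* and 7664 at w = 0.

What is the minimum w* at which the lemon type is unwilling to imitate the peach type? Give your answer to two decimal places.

3.32

The lemon type at w = 0 receives 7664; imitating at w* yields 10234 − 233·w*².
Indifference: 7664 = 10234 − 233·w*², so w*² = (10234 − 7664) / 233 ≈ 11.0300.
w* = √11.0300 ≈ 3.32.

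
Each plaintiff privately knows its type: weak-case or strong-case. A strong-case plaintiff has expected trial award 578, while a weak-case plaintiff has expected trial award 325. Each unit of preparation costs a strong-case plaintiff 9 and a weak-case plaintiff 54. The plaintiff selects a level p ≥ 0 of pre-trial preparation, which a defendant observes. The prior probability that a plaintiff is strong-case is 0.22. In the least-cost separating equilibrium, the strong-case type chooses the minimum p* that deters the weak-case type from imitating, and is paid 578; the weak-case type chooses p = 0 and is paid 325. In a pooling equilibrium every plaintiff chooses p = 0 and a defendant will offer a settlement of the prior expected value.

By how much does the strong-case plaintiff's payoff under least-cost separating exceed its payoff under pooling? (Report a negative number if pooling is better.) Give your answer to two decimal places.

155.17

Least-cost separating signal: p* solves 325 = 578 − 54·p*, so p* = (578 − 325)/54 ≈ 4.6852.
Strong-case type's separating payoff: 578 − 9 × p* = 578 − 9 × (578 − 325)/54 = 578 − 2277/54 ≈ 535.8333.
Pooling payoff: 0.22 × 578 + 0.78 × 325 = 380.66.
Difference: 535.8333 − 380.66 = 155.1733, i.e. 155.17 to two decimal places.
The strong-case type prefers to separate.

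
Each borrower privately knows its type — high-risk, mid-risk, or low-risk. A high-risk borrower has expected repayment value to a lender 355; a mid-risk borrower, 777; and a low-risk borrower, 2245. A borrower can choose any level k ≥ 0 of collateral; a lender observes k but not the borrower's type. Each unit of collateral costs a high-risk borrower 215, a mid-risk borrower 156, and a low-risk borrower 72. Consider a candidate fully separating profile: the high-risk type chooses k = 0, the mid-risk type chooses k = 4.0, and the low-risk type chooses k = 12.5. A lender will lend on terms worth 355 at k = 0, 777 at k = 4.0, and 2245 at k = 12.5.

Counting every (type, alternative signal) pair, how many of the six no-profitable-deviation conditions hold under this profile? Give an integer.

High-risk (own payoff 355): to k=4.0 gives 777 − 215×4.0 = -83 → no gain ✓; to k=12.5 gives 2245 − 215×12.5 = -442.5 → no gain ✓.
Low-risk (own payoff 2245 − 72×12.5 = 1345): to k=0 gives 355 → no gain ✓; to k=4.0 gives 777 − 72×4.0 = 489 → no gain ✓.
Mid-risk (own payoff 777 − 156×4.0 = 153): to k=0 gives 355 → profitable ✗; to k=12.5 gives 2245 − 156×12.5 = 295 → profitable ✗.
4 of the 6 constraints hold; not an equilibrium.

4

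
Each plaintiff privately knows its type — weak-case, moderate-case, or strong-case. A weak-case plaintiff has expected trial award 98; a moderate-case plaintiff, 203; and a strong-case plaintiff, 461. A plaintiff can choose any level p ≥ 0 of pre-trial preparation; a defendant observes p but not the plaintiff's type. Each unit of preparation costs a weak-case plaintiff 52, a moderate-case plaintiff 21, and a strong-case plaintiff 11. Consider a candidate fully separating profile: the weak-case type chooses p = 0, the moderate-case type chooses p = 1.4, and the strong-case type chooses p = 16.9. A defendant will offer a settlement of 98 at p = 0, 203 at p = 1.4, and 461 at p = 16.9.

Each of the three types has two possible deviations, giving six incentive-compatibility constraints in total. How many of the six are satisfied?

5

Moderate-case (own payoff 203 − 21×1.4 = 173.6): to p=0 gives 98 → no gain ✓; to p=16.9 gives 461 − 21×16.9 = 106.1 → no gain ✓.
Weak-case (own payoff 98): to p=1.4 gives 203 − 52×1.4 = 130.2 → profitable ✗; to p=16.9 gives 461 − 52×16.9 = -417.8 → no gain ✓.
Strong-case (own payoff 461 − 11×16.9 = 275.1): to p=0 gives 98 → no gain ✓; to p=1.4 gives 203 − 11×1.4 = 187.6 → no gain ✓.
5 of the 6 constraints hold; not an equilibrium.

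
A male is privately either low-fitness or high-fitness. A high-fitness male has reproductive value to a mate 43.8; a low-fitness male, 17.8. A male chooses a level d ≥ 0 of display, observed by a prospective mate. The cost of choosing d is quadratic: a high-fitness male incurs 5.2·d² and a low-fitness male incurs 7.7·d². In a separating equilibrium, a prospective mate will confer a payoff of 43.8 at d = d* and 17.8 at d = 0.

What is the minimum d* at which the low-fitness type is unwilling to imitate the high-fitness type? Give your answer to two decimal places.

The low-fitness type at d = 0 receives 17.8; imitating at d* yields 43.8 − 7.7·d*².
Indifference: 17.8 = 43.8 − 7.7·d*², so d*² = (43.8 − 17.8) / 7.7 ≈ 3.3766.
d* = √3.3766 ≈ 1.84.

1.84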